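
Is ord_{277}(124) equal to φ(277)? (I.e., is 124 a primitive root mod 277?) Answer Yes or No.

φ(277) = 277 − 1 = 276 = 2^2 · 3 · 23.
Test 124^(276/q) mod 277 for each prime factor q of 276:
124^138 ≡ 276 (mod 277)  [q = 2: ≢ 1 ✓]
124^92 ≡ 160 (mod 277)  [q = 3: ≢ 1 ✓]
124^12 ≡ 84 (mod 277)  [q = 23: ≢ 1 ✓]
None equal 1, so ord_277(124) = 276: 124 is a primitive root.

Yes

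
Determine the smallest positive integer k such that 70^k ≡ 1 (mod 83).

The order of 70 must divide φ(83) = 83 − 1 = 82 = 2 · 41.
Divisors of 82: 1, 2, 41, 82.
Test each divisor d:
70^1 ≡ 70 (mod 83)
70^2 ≡ 3 (mod 83)
70^41 ≡ 1 (mod 83) ✓
Hence ord(70) = 41.

41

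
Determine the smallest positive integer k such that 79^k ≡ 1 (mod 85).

ord(79) | φ(85) = φ(5·17) = (5−1)·(17−1) = 4·16 = 64 = 2^6.
Divisors of 64: 1, 2, 4, 8, 16, 32, 64.
Test each divisor d:
79^1 ≡ 79
79^2 ≡ 36
79^4 ≡ 21
79^8 ≡ 16
79^16 ≡ 1
So ord_85(79) = 16.

16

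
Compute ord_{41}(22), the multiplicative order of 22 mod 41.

ord(22) | φ(41) = 41 − 1 = 40 = 2^3 · 5.
Divisors of 40: 1, 2, 4, 5, 8, 10, 20, 40.
Check 22^d mod 41 for each divisor in increasing order:
22^1 ≡ 22 (mod 41)
22^2 ≡ 33 (mod 41)
22^4 ≡ 23 (mod 41)
22^5 ≡ 14 (mod 41)
22^8 ≡ 37 (mod 41)
22^10 ≡ 32 (mod 41)
22^20 ≡ 40 (mod 41)
22^40 ≡ 1 (mod 41) ✓
So ord_41(22) = 40.

40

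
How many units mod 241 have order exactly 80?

φ(241) = 241 − 1 = 240 = 2^4 · 3 · 5.
(Z/241Z)^× is cyclic (|G| = 240); a cyclic group of order m has exactly φ(d) elements of each order d | m, and none otherwise.
80 = 2^4 · 5 divides 240, and φ(80) = 32.

32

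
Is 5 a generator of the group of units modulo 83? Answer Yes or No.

φ(83) = 83 − 1 = 82 = 2 · 41.
An element g generates (Z/83Z)^× iff g^(82/q) ≢ 1 (mod 83) for each prime q ∈ {2, 41}.
5^41 ≡ 82 (mod 83)  [q = 2: ≢ 1 ✓]
5^2 ≡ 25 (mod 83)  [q = 41: ≢ 1 ✓]
All checks pass, so 5 has order 82 and is a primitive root modulo 83.

Yes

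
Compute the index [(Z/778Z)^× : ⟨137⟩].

2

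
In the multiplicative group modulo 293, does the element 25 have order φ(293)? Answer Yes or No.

φ(293) = 293 − 1 = 292 = 2^2 · 73.
It suffices to check that the order of 25 is not a proper divisor of 292: compute 25^(292/q) for q ∈ {2, 73}.
25^146 ≡ 1 (mod 293)  [q = 2: ≡ 1 ✗]
25^4 ≡ 56 (mod 293)  [q = 73: ≢ 1 ✓]
Since 25^146 ≡ 1, the order of 25 divides 146 < 292, so 25 is not a primitive root.

No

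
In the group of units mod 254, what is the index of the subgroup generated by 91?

1

By Lagrange's theorem, ord_254(91) divides φ(254) = φ(2)·φ(127) = 1·126 = 126 = 2 · 3^2 · 7.
Divisors of 126: 1, 2, 3, 6, 7, 9, 14, 18, 21, 42, 63, 126.
Test each divisor d:
91^1 ≡ 91 (mod 254)
91^2 ≡ 153 (mod 254)
91^3 ≡ 207 (mod 254)
91^6 ≡ 177 (mod 254)
91^7 ≡ 105 (mod 254)
91^9 ≡ 63 (mod 254)
91^14 ≡ 103 (mod 254)
91^18 ≡ 159 (mod 254)
91^21 ≡ 147 (mod 254)
91^42 ≡ 19 (mod 254)
91^63 ≡ 253 (mod 254)
91^126 ≡ 1 (mod 254) ✓
So ord_254(91) = 126, hence |⟨91⟩| = 126.
[(Z/254Z)^× : ⟨91⟩] = 126/126 = 1.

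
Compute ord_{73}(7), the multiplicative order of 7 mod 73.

By Lagrange's theorem, ord_73(7) divides φ(73) = 73 − 1 = 72 = 2^3 · 3^2.
Divisors of 72: 1, 2, 3, 4, 6, 8, 9, 12, 18, 24, 36, 72.
Evaluate successive powers at the divisors of 72:
7^1 ≡ 7
7^2 ≡ 49
7^3 ≡ 51
7^4 ≡ 65
7^6 ≡ 46
7^8 ≡ 64
7^9 ≡ 10
7^12 ≡ 72
7^18 ≡ 27
7^24 ≡ 1
Hence ord(7) = 24.

24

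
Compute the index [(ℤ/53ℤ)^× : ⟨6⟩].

2

The order of 6 must divide φ(53) = 53 − 1 = 52 = 2^2 · 13.
Divisors of 52: 1, 2, 4, 13, 26, 52.
Test each divisor d:
6^1 ≡ 6
6^2 ≡ 36
6^4 ≡ 24
6^13 ≡ 52
6^26 ≡ 1
The order of 6 is 26, so the subgroup it generates has 26 elements.
[(Z/53Z)^× : ⟨6⟩] = 52/26 = 2.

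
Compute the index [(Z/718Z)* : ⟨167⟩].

1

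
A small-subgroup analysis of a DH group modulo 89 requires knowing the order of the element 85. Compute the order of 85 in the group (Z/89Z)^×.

22

ord(85) | φ(89) = 89 − 1 = 88 = 2^3 · 11.
Divisors of 88: 1, 2, 4, 8, 11, 22, 44, 88.
Test each divisor d:
85^1 ≡ 85 (mod 89)
85^2 ≡ 16 (mod 89)
85^4 ≡ 78 (mod 89)
85^8 ≡ 32 (mod 89)
85^11 ≡ 88 (mod 89)
85^22 ≡ 1 (mod 89) ✓
The smallest such exponent is 22, so the order of 85 is 22.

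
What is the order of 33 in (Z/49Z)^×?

By Lagrange's theorem, ord_49(33) divides φ(49) = φ(7^2) = 7·(7−1) = 42 = 2 · 3 · 7.
Divisors of 42: 1, 2, 3, 6, 7, 14, 21, 42.
Check 33^d mod 49 for each divisor in increasing order:
33^1 ≡ 33
33^2 ≡ 11
33^3 ≡ 20
33^6 ≡ 8
33^7 ≡ 19
33^14 ≡ 18
33^21 ≡ 48
33^42 ≡ 1
So ord_49(33) = 42.

42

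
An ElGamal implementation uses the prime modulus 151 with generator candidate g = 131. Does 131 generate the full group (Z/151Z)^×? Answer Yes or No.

φ(151) = 151 − 1 = 150 = 2 · 3 · 5^2.
An element g generates (Z/151Z)^× iff g^(150/q) ≢ 1 (mod 151) for each prime q ∈ {2, 3, 5}.
131^75 ≡ 150 (mod 151)  [q = 2: ≢ 1 ✓]
131^50 ≡ 1 (mod 151)  [q = 3: ≡ 1 ✗]
131^30 ≡ 8 (mod 151)  [q = 5: ≢ 1 ✓]
The check at q = 3 fails, so 131 generates a proper subgroup.

No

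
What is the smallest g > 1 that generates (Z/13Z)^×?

φ(13) = 13 − 1 = 12 = 2^2 · 3.
Test candidates g = 2, 3, … against the prime factors q ∈ {2, 3} of φ(13): g is a generator iff g^(12/q) ≢ 1 for every such q.
g = 2: 2^6 ≡ 12; 2^4 ≡ 3 — none is 1, so 2 is a primitive root.
The smallest primitive root modulo 13 is 2.

2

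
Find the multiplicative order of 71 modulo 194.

96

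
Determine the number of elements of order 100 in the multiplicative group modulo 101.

40

φ(101) = 101 − 1 = 100 = 2^2 · 5^2.
In a cyclic group of order 100, there are φ(d) elements of order d for each divisor d of 100, and zero for non-divisors.
100 = 2^2 · 5^2 divides 100, and φ(100) = 40.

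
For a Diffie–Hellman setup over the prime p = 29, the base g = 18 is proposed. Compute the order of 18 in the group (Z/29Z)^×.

By Lagrange's theorem, ord_29(18) divides φ(29) = 29 − 1 = 28 = 2^2 · 7.
Divisors of 28: 1, 2, 4, 7, 14, 28.
Compute 18^d (mod 29) for the divisors d until we hit 1:
18^1 ≡ 18
18^2 ≡ 5
18^4 ≡ 25
18^7 ≡ 17
18^14 ≡ 28
18^28 ≡ 1
The smallest such exponent is 28, so the order of 18 is 28.

28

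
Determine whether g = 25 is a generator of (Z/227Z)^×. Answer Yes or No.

No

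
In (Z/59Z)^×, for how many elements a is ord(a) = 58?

28

φ(59) = 59 − 1 = 58 = 2 · 29.
In a cyclic group of order 58, there are φ(d) elements of order d for each divisor d of 58, and zero for non-divisors.
58 = 2 · 29 divides 58, and φ(58) = 28.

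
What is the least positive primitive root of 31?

3

φ(31) = 31 − 1 = 30 = 2 · 3 · 5.
Test candidates g = 2, 3, … against the prime factors q ∈ {2, 3, 5} of φ(31): g is a generator iff g^(30/q) ≢ 1 for every such q.
g = 2: 2^15 ≡ 1 — hits 1, so not a primitive root.
g = 3: 3^15 ≡ 30; 3^10 ≡ 25; 3^6 ≡ 16 — none is 1, so 3 is a primitive root.
Hence the least primitive root of 31 is 3.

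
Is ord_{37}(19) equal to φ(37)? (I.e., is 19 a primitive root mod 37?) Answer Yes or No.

φ(37) = 37 − 1 = 36 = 2^2 · 3^2.
19 is a primitive root mod 37 iff 19^(φ(37)/q) ≢ 1 for every prime q | φ(37), i.e. q ∈ {2, 3}.
19^18 ≡ 36 (mod 37)  [q = 2: ≢ 1 ✓]
19^12 ≡ 10 (mod 37)  [q = 3: ≢ 1 ✓]
None equal 1, so ord_37(19) = 36: 19 is a primitive root.

Yes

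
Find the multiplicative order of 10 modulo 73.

8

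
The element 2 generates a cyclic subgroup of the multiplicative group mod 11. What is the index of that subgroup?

The order of 2 must divide φ(11) = 11 − 1 = 10 = 2 · 5.
Divisors of 10: 1, 2, 5, 10.
Test each divisor d:
2^1 ≡ 2 (mod 11)
2^2 ≡ 4 (mod 11)
2^5 ≡ 10 (mod 11)
2^10 ≡ 1 (mod 11) ✓
Thus |⟨2⟩| = ord(2) = 10.
The index is φ(11) / ord(2) = 10 / 10 = 1.

1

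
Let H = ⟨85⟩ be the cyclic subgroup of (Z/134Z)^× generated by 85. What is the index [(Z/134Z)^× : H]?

1

By Lagrange's theorem, ord_134(85) divides φ(134) = φ(2)·φ(67) = 1·66 = 66 = 2 · 3 · 11.
Divisors of 66: 1, 2, 3, 6, 11, 22, 33, 66.
Evaluate successive powers at the divisors of 66:
85^1 ≡ 85
85^2 ≡ 123
85^3 ≡ 3
85^6 ≡ 9
85^11 ≡ 105
85^22 ≡ 37
85^33 ≡ 133
85^66 ≡ 1
So ord_134(85) = 66, hence |⟨85⟩| = 66.
Index = |(Z/134Z)^×| / |⟨85⟩| = 66 / 66 = 1.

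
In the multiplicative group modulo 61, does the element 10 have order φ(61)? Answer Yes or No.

φ(61) = 61 − 1 = 60 = 2^2 · 3 · 5.
It suffices to check that the order of 10 is not a proper divisor of 60: compute 10^(60/q) for q ∈ {2, 3, 5}.
10^30 ≡ 60 (mod 61)  [q = 2: ≢ 1 ✓]
10^20 ≡ 13 (mod 61)  [q = 3: ≢ 1 ✓]
10^12 ≡ 58 (mod 61)  [q = 5: ≢ 1 ✓]
Every test exponent gives a nontrivial residue, hence 10 generates the full group.

Yes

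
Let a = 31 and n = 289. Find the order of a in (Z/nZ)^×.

272

Since 31 ∈ (Z/289Z)^×, its order divides φ(289) = φ(17^2) = 17·(17−1) = 272 = 2^4 · 17.
Divisors of 272: 1, 2, 4, 8, 16, 17, 34, 68, 136, 272.
Evaluate successive powers at the divisors of 272:
31^1 ≡ 31 (mod 289)
31^2 ≡ 94 (mod 289)
31^4 ≡ 166 (mod 289)
31^8 ≡ 101 (mod 289)
31^16 ≡ 86 (mod 289)
31^17 ≡ 65 (mod 289)
31^34 ≡ 179 (mod 289)
31^68 ≡ 251 (mod 289)
31^136 ≡ 288 (mod 289)
31^272 ≡ 1 (mod 289) ✓
So ord_289(31) = 272.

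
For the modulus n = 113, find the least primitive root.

3

φ(113) = 113 − 1 = 112 = 2^4 · 7.
g is a primitive root iff g^(112/q) ≢ 1 (mod 113) for each prime q ∈ {2, 7}.
g = 2: 2^56 ≡ 1 — hits 1, so not a primitive root.
g = 3: 3^56 ≡ 112; 3^16 ≡ 49 — none is 1, so 3 is a primitive root.
Hence the least primitive root of 113 is 3.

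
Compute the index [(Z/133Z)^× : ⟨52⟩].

By Lagrange's theorem, ord_133(52) divides φ(133) = φ(7·19) = (7−1)·(19−1) = 6·18 = 108 = 2^2 · 3^3.
Divisors of 108: 1, 2, 3, 4, 6, 9, 12, 18, 27, 36, 54, 108.
Check 52^d mod 133 for each divisor in increasing order:
52^1 ≡ 52 (mod 133)
52^2 ≡ 44 (mod 133)
52^3 ≡ 27 (mod 133)
52^4 ≡ 74 (mod 133)
52^6 ≡ 64 (mod 133)
52^9 ≡ 132 (mod 133)
52^12 ≡ 106 (mod 133)
52^18 ≡ 1 (mod 133) ✓
Thus |⟨52⟩| = ord(52) = 18.
The index is φ(133) / ord(52) = 108 / 18 = 6.

6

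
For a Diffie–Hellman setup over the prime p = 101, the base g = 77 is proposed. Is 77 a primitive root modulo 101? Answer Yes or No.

φ(101) = 101 − 1 = 100 = 2^2 · 5^2.
77 is a primitive root mod 101 iff 77^(φ(101)/q) ≢ 1 for every prime q | φ(101), i.e. q ∈ {2, 5}.
77^50 ≡ 1 (mod 101)  [q = 2: ≡ 1 ✗]
77^20 ≡ 36 (mod 101)  [q = 5: ≢ 1 ✓]
The check at q = 2 fails, so 77 generates a proper subgroup.

No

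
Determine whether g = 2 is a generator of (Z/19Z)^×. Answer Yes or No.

Yes

φ(19) = 19 − 1 = 18 = 2 · 3^2.
2 is a primitive root mod 19 iff 2^(φ(19)/q) ≢ 1 for every prime q | φ(19), i.e. q ∈ {2, 3}.
2^9 ≡ 18 (mod 19)  [q = 2: ≢ 1 ✓]
2^6 ≡ 7 (mod 19)  [q = 3: ≢ 1 ✓]
All checks pass, so 2 has order 18 and is a primitive root modulo 19.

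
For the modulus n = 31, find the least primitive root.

3

φ(31) = 31 − 1 = 30 = 2 · 3 · 5.
g is a primitive root iff g^(30/q) ≢ 1 (mod 31) for each prime q ∈ {2, 3, 5}.
g = 2: 2^15 ≡ 1 — hits 1, so not a primitive root.
g = 3: 3^15 ≡ 30; 3^10 ≡ 25; 3^6 ≡ 16 — none is 1, so 3 is a primitive root.
So 3 is the smallest generator of (Z/31Z)^×.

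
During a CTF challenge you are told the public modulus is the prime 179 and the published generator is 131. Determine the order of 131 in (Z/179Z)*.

178

Since 131 ∈ (Z/179Z)^×, its order divides φ(179) = 179 − 1 = 178 = 2 · 89.
Divisors of 178: 1, 2, 89, 178.
Check 131^d mod 179 for each divisor in increasing order:
131^1 ≡ 131 (mod 179)
131^2 ≡ 156 (mod 179)
131^89 ≡ 178 (mod 179)
131^178 ≡ 1 (mod 179) ✓
So ord_179(131) = 178.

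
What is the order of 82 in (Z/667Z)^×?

77

By Lagrange's theorem, ord_667(82) divides φ(667) = φ(23·29) = (23−1)·(29−1) = 22·28 = 616 = 2^3 · 7 · 11.
Divisors of 616: 1, 2, 4, 7, 8, 11, 14, 22, 28, 44, 56, 77, 88, 154, 308, 616.
Evaluate successive powers at the divisors of 616:
82^1 ≡ 82 (mod 667)
82^2 ≡ 54 (mod 667)
82^4 ≡ 248 (mod 667)
82^7 ≡ 262 (mod 667)
82^8 ≡ 140 (mod 667)
82^11 ≡ 277 (mod 667)
82^14 ≡ 610 (mod 667)
82^22 ≡ 24 (mod 667)
82^28 ≡ 581 (mod 667)
82^44 ≡ 576 (mod 667)
82^56 ≡ 59 (mod 667)
82^77 ≡ 1 (mod 667) ✓
Therefore the multiplicative order of 82 modulo 667 is 77.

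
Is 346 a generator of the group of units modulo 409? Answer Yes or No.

No

φ(409) = 409 − 1 = 408 = 2^3 · 3 · 17.
An element g generates (Z/409Z)^× iff g^(408/q) ≢ 1 (mod 409) for each prime q ∈ {2, 3, 17}.
346^204 ≡ 408 (mod 409)  [q = 2: ≢ 1 ✓]
346^136 ≡ 1 (mod 409)  [q = 3: ≡ 1 ✗]
346^24 ≡ 25 (mod 409)  [q = 17: ≢ 1 ✓]
The check at q = 3 fails, so 346 generates a proper subgroup.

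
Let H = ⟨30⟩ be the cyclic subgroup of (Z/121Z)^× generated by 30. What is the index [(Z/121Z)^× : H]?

By Lagrange's theorem, ord_121(30) divides φ(121) = φ(11^2) = 11·(11−1) = 110 = 2 · 5 · 11.
Divisors of 110: 1, 2, 5, 10, 11, 22, 55, 110.
Check 30^d mod 121 for each divisor in increasing order:
30^1 ≡ 30 (mod 121)
30^2 ≡ 53 (mod 121)
30^5 ≡ 54 (mod 121)
30^10 ≡ 12 (mod 121)
30^11 ≡ 118 (mod 121)
30^22 ≡ 9 (mod 121)
30^55 ≡ 120 (mod 121)
30^110 ≡ 1 (mod 121) ✓
The order of 30 is 110, so the subgroup it generates has 110 elements.
[(Z/121Z)^× : ⟨30⟩] = 110/110 = 1.

1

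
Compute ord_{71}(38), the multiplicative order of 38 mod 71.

35

ord(38) | φ(71) = 71 − 1 = 70 = 2 · 5 · 7.
Divisors of 70: 1, 2, 5, 7, 10, 14, 35, 70.
Evaluate successive powers at the divisors of 70:
38^1 ≡ 38 (mod 71)
38^2 ≡ 24 (mod 71)
38^5 ≡ 20 (mod 71)
38^7 ≡ 54 (mod 71)
38^10 ≡ 45 (mod 71)
38^14 ≡ 5 (mod 71)
38^35 ≡ 1 (mod 71) ✓
Therefore the multiplicative order of 38 modulo 71 is 35.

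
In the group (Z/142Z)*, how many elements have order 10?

4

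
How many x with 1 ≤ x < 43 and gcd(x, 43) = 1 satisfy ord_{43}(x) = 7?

6

φ(43) = 43 − 1 = 42 = 2 · 3 · 7.
In a cyclic group of order 42, there are φ(d) elements of order d for each divisor d of 42, and zero for non-divisors.
7 | 42, and φ(7) = 7 − 1 = 6.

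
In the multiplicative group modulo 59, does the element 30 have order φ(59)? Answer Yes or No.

φ(59) = 59 − 1 = 58 = 2 · 29.
30 is a primitive root mod 59 iff 30^(φ(59)/q) ≢ 1 for every prime q | φ(59), i.e. q ∈ {2, 29}.
30^29 ≡ 58 (mod 59)  [q = 2: ≢ 1 ✓]
30^2 ≡ 15 (mod 59)  [q = 29: ≢ 1 ✓]
All checks pass, so 30 has order 58 and is a primitive root modulo 59.

Yes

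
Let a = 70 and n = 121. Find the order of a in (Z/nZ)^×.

55

By Lagrange's theorem, ord_121(70) divides φ(121) = φ(11^2) = 11·(11−1) = 110 = 2 · 5 · 11.
Divisors of 110: 1, 2, 5, 10, 11, 22, 55, 110.
Compute 70^d (mod 121) for the divisors d until we hit 1:
70^1 ≡ 70 (mod 121)
70^2 ≡ 60 (mod 121)
70^5 ≡ 78 (mod 121)
70^10 ≡ 34 (mod 121)
70^11 ≡ 81 (mod 121)
70^22 ≡ 27 (mod 121)
70^55 ≡ 1 (mod 121) ✓
The smallest such exponent is 55, so the order of 70 is 55.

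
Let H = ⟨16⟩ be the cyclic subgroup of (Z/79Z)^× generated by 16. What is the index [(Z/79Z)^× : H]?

2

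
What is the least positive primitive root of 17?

φ(17) = 17 − 1 = 16 = 2^4.
Test candidates g = 2, 3, … against the prime factors q ∈ {2} of φ(17): g is a generator iff g^(16/q) ≢ 1 for every such q.
g = 2: 2^8 ≡ 1 — hits 1, so not a primitive root.
g = 3: 3^8 ≡ 16 — none is 1, so 3 is a primitive root.
The smallest primitive root modulo 17 is 3.

3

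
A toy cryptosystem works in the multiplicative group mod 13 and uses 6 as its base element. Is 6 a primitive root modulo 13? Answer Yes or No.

Yes

φ(13) = 13 − 1 = 12 = 2^2 · 3.
6 is a primitive root mod 13 iff 6^(φ(13)/q) ≢ 1 for every prime q | φ(13), i.e. q ∈ {2, 3}.
6^6 ≡ 12 (mod 13)  [q = 2: ≢ 1 ✓]
6^4 ≡ 9 (mod 13)  [q = 3: ≢ 1 ✓]
Every test exponent gives a nontrivial residue, hence 6 generates the full group.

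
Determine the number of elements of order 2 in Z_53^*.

1

φ(53) = 53 − 1 = 52 = 2^2 · 13.
Since (Z/53Z)^× is cyclic of order 52, the number of elements of order d is φ(d) when d | 52 and 0 otherwise.
2 | 52, and φ(2) = 2 − 1 = 1.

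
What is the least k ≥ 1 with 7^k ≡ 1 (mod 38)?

3

ord(7) | φ(38) = φ(2)·φ(19) = 1·18 = 18 = 2 · 3^2.
Divisors of 18: 1, 2, 3, 6, 9, 18.
Check 7^d mod 38 for each divisor in increasing order:
7^1 ≡ 7 (mod 38)
7^2 ≡ 11 (mod 38)
7^3 ≡ 1 (mod 38) ✓
The smallest such exponent is 3, so the order of 7 is 3.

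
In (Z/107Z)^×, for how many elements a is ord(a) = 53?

52

φ(107) = 107 − 1 = 106 = 2 · 53.
Since (Z/107Z)^× is cyclic of order 106, the number of elements of order d is φ(d) when d | 106 and 0 otherwise.
53 | 106, and φ(53) = 53 − 1 = 52.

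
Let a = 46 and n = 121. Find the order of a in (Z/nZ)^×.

110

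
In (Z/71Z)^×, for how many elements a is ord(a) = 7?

6

φ(71) = 71 − 1 = 70 = 2 · 5 · 7.
In a cyclic group of order 70, there are φ(d) elements of order d for each divisor d of 70, and zero for non-divisors.
7 | 70, and φ(7) = 7 − 1 = 6.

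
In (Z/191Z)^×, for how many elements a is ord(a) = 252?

0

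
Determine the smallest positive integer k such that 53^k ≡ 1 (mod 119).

24

The order of 53 must divide φ(119) = φ(7·17) = (7−1)·(17−1) = 6·16 = 96 = 2^5 · 3.
Divisors of 96: 1, 2, 3, 4, 6, 8, 12, 16, 24, 32, 48, 96.
Compute 53^d (mod 119) for the divisors d until we hit 1:
53^1 ≡ 53 (mod 119)
53^2 ≡ 72 (mod 119)
53^3 ≡ 8 (mod 119)
53^4 ≡ 67 (mod 119)
53^6 ≡ 64 (mod 119)
53^8 ≡ 86 (mod 119)
53^12 ≡ 50 (mod 119)
53^16 ≡ 18 (mod 119)
53^24 ≡ 1 (mod 119) ✓
Therefore the multiplicative order of 53 modulo 119 is 24.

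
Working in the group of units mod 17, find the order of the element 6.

ord(6) | φ(17) = 17 − 1 = 16 = 2^4.
Divisors of 16: 1, 2, 4, 8, 16.
Evaluate successive powers at the divisors of 16:
6^1 ≡ 6 (mod 17)
6^2 ≡ 2 (mod 17)
6^4 ≡ 4 (mod 17)
6^8 ≡ 16 (mod 17)
6^16 ≡ 1 (mod 17) ✓
Hence ord(6) = 16.

16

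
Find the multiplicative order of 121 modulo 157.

39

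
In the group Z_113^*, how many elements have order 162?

0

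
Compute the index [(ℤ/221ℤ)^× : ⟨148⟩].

12

By Lagrange's theorem, ord_221(148) divides φ(221) = φ(13·17) = (13−1)·(17−1) = 12·16 = 192 = 2^6 · 3.
Divisors of 192: 1, 2, 3, 4, 6, 8, 12, 16, 24, 32, 48, 64, 96, 192.
Check 148^d mod 221 for each divisor in increasing order:
148^1 ≡ 148
148^2 ≡ 25
148^3 ≡ 164
148^4 ≡ 183
148^6 ≡ 155
148^8 ≡ 118
148^12 ≡ 157
148^16 ≡ 1
The order of 148 is 16, so the subgroup it generates has 16 elements.
Index = |(Z/221Z)^×| / |⟨148⟩| = 192 / 16 = 12.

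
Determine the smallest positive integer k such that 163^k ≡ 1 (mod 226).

56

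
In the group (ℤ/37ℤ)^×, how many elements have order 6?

φ(37) = 37 − 1 = 36 = 2^2 · 3^2.
Since (Z/37Z)^× is cyclic of order 36, the number of elements of order d is φ(d) when d | 36 and 0 otherwise.
6 = 2 · 3 divides 36, and φ(6) = 2.

2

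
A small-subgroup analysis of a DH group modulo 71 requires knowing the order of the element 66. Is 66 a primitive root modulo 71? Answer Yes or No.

No

φ(71) = 71 − 1 = 70 = 2 · 5 · 7.
Test 66^(70/q) mod 71 for each prime factor q of 70:
66^35 ≡ 70 (mod 71)  [q = 2: ≢ 1 ✓]
66^14 ≡ 57 (mod 71)  [q = 5: ≢ 1 ✓]
66^10 ≡ 1 (mod 71)  [q = 7: ≡ 1 ✗]
66^10 ≡ 1 shows ord(66) | 10, strictly less than φ(71); not a primitive root.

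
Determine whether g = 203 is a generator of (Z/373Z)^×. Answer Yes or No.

No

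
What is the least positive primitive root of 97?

φ(97) = 97 − 1 = 96 = 2^5 · 3.
Test candidates g = 2, 3, … against the prime factors q ∈ {2, 3} of φ(97): g is a generator iff g^(96/q) ≢ 1 for every such q.
g = 2: 2^48 ≡ 1 — hits 1, so not a primitive root.
g = 3: 3^48 ≡ 1 — hits 1, so not a primitive root.
g = 4: 4^48 ≡ 1 — hits 1, so not a primitive root.
g = 5: 5^48 ≡ 96; 5^32 ≡ 35 — none is 1, so 5 is a primitive root.
The smallest primitive root modulo 97 is 5.

5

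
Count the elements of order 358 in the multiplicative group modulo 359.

178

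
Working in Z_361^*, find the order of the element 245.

The order of 245 must divide φ(361) = φ(19^2) = 19·(19−1) = 342 = 2 · 3^2 · 19.
Divisors of 342: 1, 2, 3, 6, 9, 18, 19, 38, 57, 114, 171, 342.
Test each divisor d:
245^1 ≡ 245 (mod 361)
245^2 ≡ 99 (mod 361)
245^3 ≡ 68 (mod 361)
245^6 ≡ 292 (mod 361)
245^9 ≡ 1 (mod 361) ✓
The smallest such exponent is 9, so the order of 245 is 9.

9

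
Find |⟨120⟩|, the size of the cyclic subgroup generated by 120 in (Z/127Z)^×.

63

Since 120 ∈ (Z/127Z)^×, its order divides φ(127) = 127 − 1 = 126 = 2 · 3^2 · 7.
Divisors of 126: 1, 2, 3, 6, 7, 9, 14, 18, 21, 42, 63, 126.
Evaluate successive powers at the divisors of 126:
120^1 ≡ 120 (mod 127)
120^2 ≡ 49 (mod 127)
120^3 ≡ 38 (mod 127)
120^6 ≡ 47 (mod 127)
120^7 ≡ 52 (mod 127)
120^9 ≡ 8 (mod 127)
120^14 ≡ 37 (mod 127)
120^18 ≡ 64 (mod 127)
120^21 ≡ 19 (mod 127)
120^42 ≡ 107 (mod 127)
120^63 ≡ 1 (mod 127) ✓
Therefore the multiplicative order of 120 modulo 127 is 63.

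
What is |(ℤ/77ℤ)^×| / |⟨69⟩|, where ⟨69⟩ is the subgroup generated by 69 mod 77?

By Lagrange's theorem, ord_77(69) divides φ(77) = φ(7·11) = (7−1)·(11−1) = 6·10 = 60 = 2^2 · 3 · 5.
Divisors of 60: 1, 2, 3, 4, 5, 6, 10, 12, 15, 20, 30, 60.
Test each divisor d:
69^1 ≡ 69 (mod 77)
69^2 ≡ 64 (mod 77)
69^3 ≡ 27 (mod 77)
69^4 ≡ 15 (mod 77)
69^5 ≡ 34 (mod 77)
69^6 ≡ 36 (mod 77)
69^10 ≡ 1 (mod 77) ✓
So ord_77(69) = 10, hence |⟨69⟩| = 10.
[(Z/77Z)^× : ⟨69⟩] = 60/10 = 6.

6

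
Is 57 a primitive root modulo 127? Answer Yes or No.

φ(127) = 127 − 1 = 126 = 2 · 3^2 · 7.
An element g generates (Z/127Z)^× iff g^(126/q) ≢ 1 (mod 127) for each prime q ∈ {2, 3, 7}.
57^63 ≡ 126 (mod 127)  [q = 2: ≢ 1 ✓]
57^42 ≡ 107 (mod 127)  [q = 3: ≢ 1 ✓]
57^18 ≡ 4 (mod 127)  [q = 7: ≢ 1 ✓]
None equal 1, so ord_127(57) = 126: 57 is a primitive root.

Yes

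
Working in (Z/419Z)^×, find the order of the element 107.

Since 107 ∈ (Z/419Z)^×, its order divides φ(419) = 419 − 1 = 418 = 2 · 11 · 19.
Divisors of 418: 1, 2, 11, 19, 22, 38, 209, 418.
Check 107^d mod 419 for each divisor in increasing order:
107^1 ≡ 107 (mod 419)
107^2 ≡ 136 (mod 419)
107^11 ≡ 49 (mod 419)
107^19 ≡ 1 (mod 419) ✓
Hence ord(107) = 19.

19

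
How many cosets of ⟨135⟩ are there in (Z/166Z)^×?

1

By Lagrange's theorem, ord_166(135) divides φ(166) = φ(2)·φ(83) = 1·82 = 82 = 2 · 41.
Divisors of 82: 1, 2, 41, 82.
Compute 135^d (mod 166) for the divisors d until we hit 1:
135^1 ≡ 135
135^2 ≡ 131
135^41 ≡ 165
135^82 ≡ 1
So ord_166(135) = 82, hence |⟨135⟩| = 82.
Index = |(Z/166Z)^×| / |⟨135⟩| = 82 / 82 = 1.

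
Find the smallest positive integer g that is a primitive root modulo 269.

2

φ(269) = 269 − 1 = 268 = 2^2 · 67.
Test candidates g = 2, 3, … against the prime factors q ∈ {2, 67} of φ(269): g is a generator iff g^(268/q) ≢ 1 for every such q.
g = 2: 2^134 ≡ 268; 2^4 ≡ 16 — none is 1, so 2 is a primitive root.
Hence the least primitive root of 269 is 2.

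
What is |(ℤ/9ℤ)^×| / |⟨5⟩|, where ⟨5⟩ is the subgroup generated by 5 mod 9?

1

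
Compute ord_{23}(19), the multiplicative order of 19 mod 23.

22

The order of 19 must divide φ(23) = 23 − 1 = 22 = 2 · 11.
Divisors of 22: 1, 2, 11, 22.
Compute 19^d (mod 23) for the divisors d until we hit 1:
19^1 ≡ 19 (mod 23)
19^2 ≡ 16 (mod 23)
19^11 ≡ 22 (mod 23)
19^22 ≡ 1 (mod 23) ✓
Therefore the multiplicative order of 19 modulo 23 is 22.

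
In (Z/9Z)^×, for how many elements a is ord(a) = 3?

2

φ(9) = φ(3^2) = 3·(3−1) = 6 = 2 · 3.
Since (Z/9Z)^× is cyclic of order 6, the number of elements of order d is φ(d) when d | 6 and 0 otherwise.
3 | 6, and φ(3) = 3 − 1 = 2.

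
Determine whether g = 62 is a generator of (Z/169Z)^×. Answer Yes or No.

No

φ(169) = φ(13^2) = 13·(13−1) = 156 = 2^2 · 3 · 13.
It suffices to check that the order of 62 is not a proper divisor of 156: compute 62^(156/q) for q ∈ {2, 3, 13}.
62^78 ≡ 1 (mod 169)  [q = 2: ≡ 1 ✗]
62^52 ≡ 146 (mod 169)  [q = 3: ≢ 1 ✓]
62^12 ≡ 14 (mod 169)  [q = 13: ≢ 1 ✓]
62^78 ≡ 1 shows ord(62) | 78, strictly less than φ(169); not a primitive root.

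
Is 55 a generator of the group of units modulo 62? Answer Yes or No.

Yes

φ(62) = φ(2)·φ(31) = 1·30 = 30 = 2 · 3 · 5.
Test 55^(30/q) mod 62 for each prime factor q of 30:
55^15 ≡ 61 (mod 62)  [q = 2: ≢ 1 ✓]
55^10 ≡ 25 (mod 62)  [q = 3: ≢ 1 ✓]
55^6 ≡ 35 (mod 62)  [q = 5: ≢ 1 ✓]
Every test exponent gives a nontrivial residue, hence 55 generates the full group.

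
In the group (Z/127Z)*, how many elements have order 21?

12

φ(127) = 127 − 1 = 126 = 2 · 3^2 · 7.
Since (Z/127Z)^× is cyclic of order 126, the number of elements of order d is φ(d) when d | 126 and 0 otherwise.
21 = 3 · 7 divides 126, and φ(21) = 12.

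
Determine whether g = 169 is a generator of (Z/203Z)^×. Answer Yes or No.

No

203 = 7 · 29 is a product of two distinct odd primes, so (Z/203Z)^× ≅ (Z/7Z)^× × (Z/29Z)^× is not cyclic.
No primitive root modulo 203 exists; in particular 169 is not one.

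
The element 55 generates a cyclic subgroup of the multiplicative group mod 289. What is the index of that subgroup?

The order of 55 must divide φ(289) = φ(17^2) = 17·(17−1) = 272 = 2^4 · 17.
Divisors of 272: 1, 2, 4, 8, 16, 17, 34, 68, 136, 272.
Evaluate successive powers at the divisors of 272:
55^1 ≡ 55 (mod 289)
55^2 ≡ 135 (mod 289)
55^4 ≡ 18 (mod 289)
55^8 ≡ 35 (mod 289)
55^16 ≡ 69 (mod 289)
55^17 ≡ 38 (mod 289)
55^34 ≡ 288 (mod 289)
55^68 ≡ 1 (mod 289) ✓
The order of 55 is 68, so the subgroup it generates has 68 elements.
[(Z/289Z)^× : ⟨55⟩] = 272/68 = 4.

4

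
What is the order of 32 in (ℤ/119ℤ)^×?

ord(32) | φ(119) = φ(7·17) = (7−1)·(17−1) = 6·16 = 96 = 2^5 · 3.
Divisors of 96: 1, 2, 3, 4, 6, 8, 12, 16, 24, 32, 48, 96.
Evaluate successive powers at the divisors of 96:
32^1 ≡ 32 (mod 119)
32^2 ≡ 72 (mod 119)
32^3 ≡ 43 (mod 119)
32^4 ≡ 67 (mod 119)
32^6 ≡ 64 (mod 119)
32^8 ≡ 86 (mod 119)
32^12 ≡ 50 (mod 119)
32^16 ≡ 18 (mod 119)
32^24 ≡ 1 (mod 119) ✓
So ord_119(32) = 24.

24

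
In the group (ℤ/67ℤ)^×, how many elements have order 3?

φ(67) = 67 − 1 = 66 = 2 · 3 · 11.
Since (Z/67Z)^× is cyclic of order 66, the number of elements of order d is φ(d) when d | 66 and 0 otherwise.
3 | 66, and φ(3) = 3 − 1 = 2.

2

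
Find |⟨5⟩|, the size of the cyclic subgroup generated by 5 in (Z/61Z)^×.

Since 5 ∈ (Z/61Z)^×, its order divides φ(61) = 61 − 1 = 60 = 2^2 · 3 · 5.
Divisors of 60: 1, 2, 3, 4, 5, 6, 10, 12, 15, 20, 30, 60.
Compute 5^d (mod 61) for the divisors d until we hit 1:
5^1 ≡ 5 (mod 61)
5^2 ≡ 25 (mod 61)
5^3 ≡ 3 (mod 61)
5^4 ≡ 15 (mod 61)
5^5 ≡ 14 (mod 61)
5^6 ≡ 9 (mod 61)
5^10 ≡ 13 (mod 61)
5^12 ≡ 20 (mod 61)
5^15 ≡ 60 (mod 61)
5^20 ≡ 47 (mod 61)
5^30 ≡ 1 (mod 61) ✓
So ord_61(5) = 30.

30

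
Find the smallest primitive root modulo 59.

φ(59) = 59 − 1 = 58 = 2 · 29.
g is a primitive root iff g^(58/q) ≢ 1 (mod 59) for each prime q ∈ {2, 29}.
g = 2: 2^29 ≡ 58; 2^2 ≡ 4 — none is 1, so 2 is a primitive root.
The smallest primitive root modulo 59 is 2.

2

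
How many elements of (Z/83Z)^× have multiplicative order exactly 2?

1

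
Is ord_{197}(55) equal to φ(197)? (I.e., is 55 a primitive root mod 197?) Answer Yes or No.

No

φ(197) = 197 − 1 = 196 = 2^2 · 7^2.
Test 55^(196/q) mod 197 for each prime factor q of 196:
55^98 ≡ 1 (mod 197)  [q = 2: ≡ 1 ✗]
55^28 ≡ 36 (mod 197)  [q = 7: ≢ 1 ✓]
Since 55^98 ≡ 1, the order of 55 divides 98 < 196, so 55 is not a primitive root.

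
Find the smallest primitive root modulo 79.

3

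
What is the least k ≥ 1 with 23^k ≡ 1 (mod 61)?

ord(23) | φ(61) = 61 − 1 = 60 = 2^2 · 3 · 5.
Divisors of 60: 1, 2, 3, 4, 5, 6, 10, 12, 15, 20, 30, 60.
Test each divisor d:
23^1 ≡ 23
23^2 ≡ 41
23^3 ≡ 28
23^4 ≡ 34
23^5 ≡ 50
23^6 ≡ 52
23^10 ≡ 60
23^12 ≡ 20
23^15 ≡ 11
23^20 ≡ 1
Therefore the multiplicative order of 23 modulo 61 is 20.

20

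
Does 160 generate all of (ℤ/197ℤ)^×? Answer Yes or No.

No

φ(197) = 197 − 1 = 196 = 2^2 · 7^2.
160 is a primitive root mod 197 iff 160^(φ(197)/q) ≢ 1 for every prime q | φ(197), i.e. q ∈ {2, 7}.
160^98 ≡ 1 (mod 197)  [q = 2: ≡ 1 ✗]
160^28 ≡ 191 (mod 197)  [q = 7: ≢ 1 ✓]
The check at q = 2 fails, so 160 generates a proper subgroup.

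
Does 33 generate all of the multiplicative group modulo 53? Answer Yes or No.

φ(53) = 53 − 1 = 52 = 2^2 · 13.
It suffices to check that the order of 33 is not a proper divisor of 52: compute 33^(52/q) for q ∈ {2, 13}.
33^26 ≡ 52 (mod 53)  [q = 2: ≢ 1 ✓]
33^4 ≡ 46 (mod 53)  [q = 13: ≢ 1 ✓]
None equal 1, so ord_53(33) = 52: 33 is a primitive root.

Yes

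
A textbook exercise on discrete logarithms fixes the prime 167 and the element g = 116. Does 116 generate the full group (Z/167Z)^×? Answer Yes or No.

φ(167) = 167 − 1 = 166 = 2 · 83.
116 is a primitive root mod 167 iff 116^(φ(167)/q) ≢ 1 for every prime q | φ(167), i.e. q ∈ {2, 83}.
116^83 ≡ 1 (mod 167)  [q = 2: ≡ 1 ✗]
116^2 ≡ 96 (mod 167)  [q = 83: ≢ 1 ✓]
Since 116^83 ≡ 1, the order of 116 divides 83 < 166, so 116 is not a primitive root.

No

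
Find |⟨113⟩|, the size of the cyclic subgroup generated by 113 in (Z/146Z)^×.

72

Since 113 ∈ (Z/146Z)^×, its order divides φ(146) = φ(2)·φ(73) = 1·72 = 72 = 2^3 · 3^2.
Divisors of 72: 1, 2, 3, 4, 6, 8, 9, 12, 18, 24, 36, 72.
Check 113^d mod 146 for each divisor in increasing order:
113^1 ≡ 113 (mod 146)
113^2 ≡ 67 (mod 146)
113^3 ≡ 125 (mod 146)
113^4 ≡ 109 (mod 146)
113^6 ≡ 3 (mod 146)
113^8 ≡ 55 (mod 146)
113^9 ≡ 83 (mod 146)
113^12 ≡ 9 (mod 146)
113^18 ≡ 27 (mod 146)
113^24 ≡ 81 (mod 146)
113^36 ≡ 145 (mod 146)
113^72 ≡ 1 (mod 146) ✓
The smallest such exponent is 72, so the order of 113 is 72.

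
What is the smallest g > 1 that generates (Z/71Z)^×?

7

φ(71) = 71 − 1 = 70 = 2 · 5 · 7.
Test candidates g = 2, 3, … against the prime factors q ∈ {2, 5, 7} of φ(71): g is a generator iff g^(70/q) ≢ 1 for every such q.
g = 2: 2^35 ≡ 1 — hits 1, so not a primitive root.
g = 3: 3^35 ≡ 1 — hits 1, so not a primitive root.
g = 4: 4^35 ≡ 1 — hits 1, so not a primitive root.
g = 5: 5^35 ≡ 1 — hits 1, so not a primitive root.
g = 6: 6^35 ≡ 1 — hits 1, so not a primitive root.
g = 7: 7^35 ≡ 70; 7^14 ≡ 54; 7^10 ≡ 45 — none is 1, so 7 is a primitive root.
Hence the least primitive root of 71 is 7.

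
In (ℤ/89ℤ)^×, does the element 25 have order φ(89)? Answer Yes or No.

No

φ(89) = 89 − 1 = 88 = 2^3 · 11.
25 is a primitive root mod 89 iff 25^(φ(89)/q) ≢ 1 for every prime q | φ(89), i.e. q ∈ {2, 11}.
25^44 ≡ 1 (mod 89)  [q = 2: ≡ 1 ✗]
25^8 ≡ 16 (mod 89)  [q = 11: ≢ 1 ✓]
25^44 ≡ 1 shows ord(25) | 44, strictly less than φ(89); not a primitive root.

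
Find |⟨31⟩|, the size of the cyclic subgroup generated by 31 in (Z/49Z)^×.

By Lagrange's theorem, ord_49(31) divides φ(49) = φ(7^2) = 7·(7−1) = 42 = 2 · 3 · 7.
Divisors of 42: 1, 2, 3, 6, 7, 14, 21, 42.
Test each divisor d:
31^1 ≡ 31 (mod 49)
31^2 ≡ 30 (mod 49)
31^3 ≡ 48 (mod 49)
31^6 ≡ 1 (mod 49) ✓
Therefore the multiplicative order of 31 modulo 49 is 6.

6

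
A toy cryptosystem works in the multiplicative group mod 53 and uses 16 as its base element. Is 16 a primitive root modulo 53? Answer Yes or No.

No

φ(53) = 53 − 1 = 52 = 2^2 · 13.
16 is a primitive root mod 53 iff 16^(φ(53)/q) ≢ 1 for every prime q | φ(53), i.e. q ∈ {2, 13}.
16^26 ≡ 1 (mod 53)  [q = 2: ≡ 1 ✗]
16^4 ≡ 28 (mod 53)  [q = 13: ≢ 1 ✓]
16^26 ≡ 1 shows ord(16) | 26, strictly less than φ(53); not a primitive root.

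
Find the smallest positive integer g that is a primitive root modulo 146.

5

φ(146) = φ(2)·φ(73) = 1·72 = 72 = 2^3 · 3^2.
g is a primitive root iff g^(72/q) ≢ 1 (mod 146) for each prime q ∈ {2, 3}.
g = 2: gcd(2, 146) = 2 > 1, not a unit — skip.
g = 3: 3^36 ≡ 1 — hits 1, so not a primitive root.
g = 4: gcd(4, 146) = 2 > 1, not a unit — skip.
g = 5: 5^36 ≡ 145; 5^24 ≡ 81 — none is 1, so 5 is a primitive root.
The smallest primitive root modulo 146 is 5.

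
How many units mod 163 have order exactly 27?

18

φ(163) = 163 − 1 = 162 = 2 · 3^4.
Since (Z/163Z)^× is cyclic of order 162, the number of elements of order d is φ(d) when d | 162 and 0 otherwise.
27 = 3^3 divides 162, and φ(27) = 18.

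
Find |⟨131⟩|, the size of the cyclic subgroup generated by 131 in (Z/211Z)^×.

210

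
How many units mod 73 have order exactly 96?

0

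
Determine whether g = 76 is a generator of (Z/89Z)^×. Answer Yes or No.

Yes

φ(89) = 89 − 1 = 88 = 2^3 · 11.
It suffices to check that the order of 76 is not a proper divisor of 88: compute 76^(88/q) for q ∈ {2, 11}.
76^44 ≡ 88 (mod 89)  [q = 2: ≢ 1 ✓]
76^8 ≡ 64 (mod 89)  [q = 11: ≢ 1 ✓]
All checks pass, so 76 has order 88 and is a primitive root modulo 89.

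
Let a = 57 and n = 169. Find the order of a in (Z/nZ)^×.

The order of 57 must divide φ(169) = φ(13^2) = 13·(13−1) = 156 = 2^2 · 3 · 13.
Divisors of 156: 1, 2, 3, 4, 6, 12, 13, 26, 39, 52, 78, 156.
Test each divisor d:
57^1 ≡ 57
57^2 ≡ 38
57^3 ≡ 138
57^4 ≡ 92
57^6 ≡ 116
57^12 ≡ 105
57^13 ≡ 70
57^26 ≡ 168
57^39 ≡ 99
57^52 ≡ 1
So ord_169(57) = 52.

52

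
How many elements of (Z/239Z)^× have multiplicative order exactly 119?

96

φ(239) = 239 − 1 = 238 = 2 · 7 · 17.
In a cyclic group of order 238, there are φ(d) elements of order d for each divisor d of 238, and zero for non-divisors.
119 = 7 · 17 divides 238, and φ(119) = 96.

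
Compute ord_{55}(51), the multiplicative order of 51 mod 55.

10

Since 51 ∈ (Z/55Z)^×, its order divides φ(55) = φ(5·11) = (5−1)·(11−1) = 4·10 = 40 = 2^3 · 5.
Divisors of 40: 1, 2, 4, 5, 8, 10, 20, 40.
Evaluate successive powers at the divisors of 40:
51^1 ≡ 51 (mod 55)
51^2 ≡ 16 (mod 55)
51^4 ≡ 36 (mod 55)
51^5 ≡ 21 (mod 55)
51^8 ≡ 31 (mod 55)
51^10 ≡ 1 (mod 55) ✓
Therefore the multiplicative order of 51 modulo 55 is 10.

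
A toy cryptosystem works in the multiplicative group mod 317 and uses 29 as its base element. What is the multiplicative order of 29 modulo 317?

316

The order of 29 must divide φ(317) = 317 − 1 = 316 = 2^2 · 79.
Divisors of 316: 1, 2, 4, 79, 158, 316.
Evaluate successive powers at the divisors of 316:
29^1 ≡ 29
29^2 ≡ 207
29^4 ≡ 54
29^79 ≡ 203
29^158 ≡ 316
29^316 ≡ 1
Therefore the multiplicative order of 29 modulo 317 is 316.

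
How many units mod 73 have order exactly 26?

φ(73) = 73 − 1 = 72 = 2^3 · 3^2.
Since (Z/73Z)^× is cyclic of order 72, the number of elements of order d is φ(d) when d | 72 and 0 otherwise.
26 does not divide 72, so no element of (Z/73Z)^× has order 26.

0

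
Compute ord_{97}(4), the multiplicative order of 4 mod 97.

The order of 4 must divide φ(97) = 97 − 1 = 96 = 2^5 · 3.
Divisors of 96: 1, 2, 3, 4, 6, 8, 12, 16, 24, 32, 48, 96.
Check 4^d mod 97 for each divisor in increasing order:
4^1 ≡ 4 (mod 97)
4^2 ≡ 16 (mod 97)
4^3 ≡ 64 (mod 97)
4^4 ≡ 62 (mod 97)
4^6 ≡ 22 (mod 97)
4^8 ≡ 61 (mod 97)
4^12 ≡ 96 (mod 97)
4^16 ≡ 35 (mod 97)
4^24 ≡ 1 (mod 97) ✓
So ord_97(4) = 24.

24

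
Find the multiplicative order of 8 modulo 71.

The order of 8 must divide φ(71) = 71 − 1 = 70 = 2 · 5 · 7.
Divisors of 70: 1, 2, 5, 7, 10, 14, 35, 70.
Evaluate successive powers at the divisors of 70:
8^1 ≡ 8 (mod 71)
8^2 ≡ 64 (mod 71)
8^5 ≡ 37 (mod 71)
8^7 ≡ 25 (mod 71)
8^10 ≡ 20 (mod 71)
8^14 ≡ 57 (mod 71)
8^35 ≡ 1 (mod 71) ✓
So ord_71(8) = 35.

35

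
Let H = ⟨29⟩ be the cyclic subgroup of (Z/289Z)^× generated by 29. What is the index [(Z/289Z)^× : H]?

1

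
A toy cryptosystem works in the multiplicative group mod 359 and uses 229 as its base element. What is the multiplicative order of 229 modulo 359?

ord(229) | φ(359) = 359 − 1 = 358 = 2 · 179.
Divisors of 358: 1, 2, 179, 358.
Evaluate successive powers at the divisors of 358:
229^1 ≡ 229 (mod 359)
229^2 ≡ 27 (mod 359)
229^179 ≡ 1 (mod 359) ✓
Therefore the multiplicative order of 229 modulo 359 is 179.

179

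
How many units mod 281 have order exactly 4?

φ(281) = 281 − 1 = 280 = 2^3 · 5 · 7.
Since (Z/281Z)^× is cyclic of order 280, the number of elements of order d is φ(d) when d | 280 and 0 otherwise.
4 = 2^2 divides 280, and φ(4) = 2.

2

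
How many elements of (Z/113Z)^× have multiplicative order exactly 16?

φ(113) = 113 − 1 = 112 = 2^4 · 7.
In a cyclic group of order 112, there are φ(d) elements of order d for each divisor d of 112, and zero for non-divisors.
16 = 2^4 divides 112, and φ(16) = 8.

8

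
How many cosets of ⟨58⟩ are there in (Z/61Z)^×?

12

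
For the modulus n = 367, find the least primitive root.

φ(367) = 367 − 1 = 366 = 2 · 3 · 61.
Test candidates g = 2, 3, … against the prime factors q ∈ {2, 3, 61} of φ(367): g is a generator iff g^(366/q) ≢ 1 for every such q.
g = 2: 2^183 ≡ 1 — hits 1, so not a primitive root.
g = 3: 3^183 ≡ 366; 3^122 ≡ 1 — hits 1, so not a primitive root.
g = 4: 4^183 ≡ 1 — hits 1, so not a primitive root.
g = 5: 5^183 ≡ 366; 5^122 ≡ 1 — hits 1, so not a primitive root.
g = 6: 6^183 ≡ 366; 6^122 ≡ 283; 6^6 ≡ 47 — none is 1, so 6 is a primitive root.
So 6 is the smallest generator of (Z/367Z)^×.

6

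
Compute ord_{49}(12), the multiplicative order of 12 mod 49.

42

Since 12 ∈ (Z/49Z)^×, its order divides φ(49) = φ(7^2) = 7·(7−1) = 42 = 2 · 3 · 7.
Divisors of 42: 1, 2, 3, 6, 7, 14, 21, 42.
Check 12^d mod 49 for each divisor in increasing order:
12^1 ≡ 12 (mod 49)
12^2 ≡ 46 (mod 49)
12^3 ≡ 13 (mod 49)
12^6 ≡ 22 (mod 49)
12^7 ≡ 19 (mod 49)
12^14 ≡ 18 (mod 49)
12^21 ≡ 48 (mod 49)
12^42 ≡ 1 (mod 49) ✓
Hence ord(12) = 42.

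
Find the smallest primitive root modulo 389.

2

φ(389) = 389 − 1 = 388 = 2^2 · 97.
Test candidates g = 2, 3, … against the prime factors q ∈ {2, 97} of φ(389): g is a generator iff g^(388/q) ≢ 1 for every such q.
g = 2: 2^194 ≡ 388; 2^4 ≡ 16 — none is 1, so 2 is a primitive root.
Hence the least primitive root of 389 is 2.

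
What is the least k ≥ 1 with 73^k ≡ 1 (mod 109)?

27

The order of 73 must divide φ(109) = 109 − 1 = 108 = 2^2 · 3^3.
Divisors of 108: 1, 2, 3, 4, 6, 9, 12, 18, 27, 36, 54, 108.
Check 73^d mod 109 for each divisor in increasing order:
73^1 ≡ 73 (mod 109)
73^2 ≡ 97 (mod 109)
73^3 ≡ 105 (mod 109)
73^4 ≡ 35 (mod 109)
73^6 ≡ 16 (mod 109)
73^9 ≡ 45 (mod 109)
73^12 ≡ 38 (mod 109)
73^18 ≡ 63 (mod 109)
73^27 ≡ 1 (mod 109) ✓
The smallest such exponent is 27, so the order of 73 is 27.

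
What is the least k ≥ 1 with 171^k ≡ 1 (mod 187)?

Since 171 ∈ (Z/187Z)^×, its order divides φ(187) = φ(11·17) = (11−1)·(17−1) = 10·16 = 160 = 2^5 · 5.
Divisors of 160: 1, 2, 4, 5, 8, 10, 16, 20, 32, 40, 80, 160.
Compute 171^d (mod 187) for the divisors d until we hit 1:
171^1 ≡ 171 (mod 187)
171^2 ≡ 69 (mod 187)
171^4 ≡ 86 (mod 187)
171^5 ≡ 120 (mod 187)
171^8 ≡ 103 (mod 187)
171^10 ≡ 1 (mod 187) ✓
Therefore the multiplicative order of 171 modulo 187 is 10.

10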